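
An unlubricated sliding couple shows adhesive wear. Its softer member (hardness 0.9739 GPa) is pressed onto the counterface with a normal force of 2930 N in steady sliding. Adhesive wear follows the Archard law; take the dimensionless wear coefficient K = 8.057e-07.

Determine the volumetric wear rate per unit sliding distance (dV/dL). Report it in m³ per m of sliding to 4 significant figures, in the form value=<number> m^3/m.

value=2.424e-12 m^3/m

Intermediates are displayed rounded; the algebra holds exact precision — one final rounding to four significant digits.
Convert: Hardness H = 0.9739 GPa = 9.739e+08 Pa.
Expressed in SI base units: W = 2930 N, H = 9.739e+08 Pa, K = 8.057e-07.
The wear rate dV/dL = K·W/H (independent of L): 8.057e-07 · 2930 / 9.739e+08 = 2.424e-12 m³/m.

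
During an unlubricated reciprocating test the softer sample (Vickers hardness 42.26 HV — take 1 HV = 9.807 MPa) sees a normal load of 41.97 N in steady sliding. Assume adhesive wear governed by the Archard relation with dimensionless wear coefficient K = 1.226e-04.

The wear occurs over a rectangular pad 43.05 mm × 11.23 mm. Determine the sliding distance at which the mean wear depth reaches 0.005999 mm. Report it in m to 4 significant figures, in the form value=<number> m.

All arithmetic keeps full float precision; quoted intermediates are rounded; a lone final rounding: four significant figures.
Hardness H = 42.26 HV × 9.807 MPa/HV = 414.4 MPa = 4.144e+08 Pa.
Pad sides 43.05 mm × 11.23 mm = 0.04305 m × 0.01123 m. Contact area A = 0.04305 m × 0.01123 m = 4.835e-04 m².
Depth limit h_lim = 0.005999 mm = 5.999e-06 m.
Collected in SI base units: W = 41.97 N, H = 4.144e+08 Pa, K = 1.226e-04.
At the depth limit, V_lim = h_lim·A = 5.999e-06 · 4.835e-04 = 2.900e-09 m³.
Thus life L = V_lim·H/(K·W) = 2.900e-09 · 4.144e+08 / (1.226e-04 · 41.97) = 233.6 m.

value=233.6 m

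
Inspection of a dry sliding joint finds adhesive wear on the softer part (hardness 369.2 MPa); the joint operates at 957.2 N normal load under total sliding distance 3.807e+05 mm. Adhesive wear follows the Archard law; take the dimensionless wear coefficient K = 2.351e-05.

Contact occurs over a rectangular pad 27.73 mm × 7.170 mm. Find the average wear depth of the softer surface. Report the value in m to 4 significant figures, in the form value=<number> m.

value=1.167e-04 m

The intermediates are shown rounded, and every step holds full precision; a single final rounding to four significant figures.
Distance L = 3.807e+05 mm = 380.7 m.
Hardness H = 369.2 MPa = 3.692e+08 Pa.
Pad sides 27.73 mm × 7.170 mm = 0.02773 m × 0.007170 m. Contact area A = 0.02773 m × 0.007170 m = 1.988e-04 m².
Restated in SI base units: W = 957.2 N, H = 3.692e+08 Pa, K = 2.351e-05.
Worn volume V = K·W·L/H = 2.351e-05 · 957.2 · 380.7 / 3.692e+08 = 2.320e-08 m³.
Mean depth h = V/A = 2.320e-08 / 1.988e-04 = 1.167e-04 m.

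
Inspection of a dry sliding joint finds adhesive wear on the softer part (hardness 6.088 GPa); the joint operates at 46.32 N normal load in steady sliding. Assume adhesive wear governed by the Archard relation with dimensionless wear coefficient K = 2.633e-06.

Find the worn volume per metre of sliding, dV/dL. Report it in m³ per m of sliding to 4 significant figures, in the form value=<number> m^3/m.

value=2.003e-14 m^3/m

Printed values are rounded; each operation maintains exact precision. Rounded once at the end to four significant digits.
Hardness H = 6.088 GPa = 6.088e+09 Pa.
SI base units throughout: W = 46.32 N, H = 6.088e+09 Pa, K = 2.633e-06.
Volumetric rate dV/dL = K·W/H, per unit distance: 2.633e-06 · 46.32 / 6.088e+09 = 2.003e-14 m³/m.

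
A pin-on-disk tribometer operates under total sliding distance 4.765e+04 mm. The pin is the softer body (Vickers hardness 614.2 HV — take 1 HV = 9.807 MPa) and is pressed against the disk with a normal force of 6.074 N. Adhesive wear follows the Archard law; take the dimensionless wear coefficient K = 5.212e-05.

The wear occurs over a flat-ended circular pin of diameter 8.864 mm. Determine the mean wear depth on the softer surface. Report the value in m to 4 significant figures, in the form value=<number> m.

Intermediate values appear rounded. Each operation holds full float precision — a single final rounding: four significant digits.
Distance covered L = 4.765e+04 mm = 47.65 m.
Hardness H = 614.2 HV × 9.807 MPa/HV = 6023 MPa = 6.023e+09 Pa.
Pin diameter d = 8.864 mm = 0.008864 m. Contact area A = π·d²/4 = π·(0.008864 m)²/4 = 6.171e-05 m².
In SI base units, W = 6.074 N, H = 6.023e+09 Pa, K = 5.212e-05.
Apply Archard: V = K·W·L/H = 5.212e-05 · 6.074 · 47.65 / 6.023e+09 = 2.504e-12 m³.
Depth h = V/A = 2.504e-12 / 6.171e-05 = 4.058e-08 m.

value=4.058e-08 m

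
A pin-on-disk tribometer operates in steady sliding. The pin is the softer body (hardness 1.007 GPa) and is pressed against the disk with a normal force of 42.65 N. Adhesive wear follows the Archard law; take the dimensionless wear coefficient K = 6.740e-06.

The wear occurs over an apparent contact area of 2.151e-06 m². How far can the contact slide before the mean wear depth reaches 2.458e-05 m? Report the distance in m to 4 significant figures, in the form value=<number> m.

Intermediate values are printed rounded, and the computation holds full float precision — one last rounding: 4 significant figures.
Convert: Hardness H = 1.007 GPa = 1.007e+09 Pa.
In SI base units: W = 42.65 N, H = 1.007e+09 Pa, K = 6.740e-06.
Wearable volume V_lim = h_lim·A = 2.458e-05 · 2.151e-06 = 5.287e-11 m³.
Life L = V_lim·H/(K·W) = 5.287e-11 · 1.007e+09 / (6.740e-06 · 42.65) = 185.2 m.

value=185.2 m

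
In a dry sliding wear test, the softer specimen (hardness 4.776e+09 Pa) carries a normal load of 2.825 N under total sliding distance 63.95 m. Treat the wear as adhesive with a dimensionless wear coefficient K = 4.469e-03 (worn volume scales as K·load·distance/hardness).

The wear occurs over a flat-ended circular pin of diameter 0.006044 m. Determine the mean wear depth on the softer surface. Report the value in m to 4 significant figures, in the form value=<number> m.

value=5.892e-06 m

The algebra carries full float precision, and shown intermediates are rounded; rounded once at the end, at 4 significant figures.
Contact area A = π·d²/4 = π·(0.006044 m)²/4 = 2.869e-05 m².
Working in SI base units: W = 2.825 N, H = 4.776e+09 Pa, K = 4.469e-03.
Archard volume V = K·W·L/H = 4.469e-03 · 2.825 · 63.95 / 4.776e+09 = 1.690e-10 m³.
Wear depth h = V/A = 1.690e-10 / 2.869e-05 = 5.892e-06 m.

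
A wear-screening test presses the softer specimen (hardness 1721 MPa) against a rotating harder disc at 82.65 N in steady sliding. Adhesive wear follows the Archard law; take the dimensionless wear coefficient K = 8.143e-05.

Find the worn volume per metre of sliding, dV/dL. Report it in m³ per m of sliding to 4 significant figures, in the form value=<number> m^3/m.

The intermediates are shown rounded. Each operation runs at full precision — one last rounding to 4 significant digits.
Hardness H = 1721 MPa = 1.721e+09 Pa.
As SI base values: W = 82.65 N, H = 1.721e+09 Pa, K = 8.143e-05.
Sliding wear rate dV/dL = K·W/H, so: 8.143e-05 · 82.65 / 1.721e+09 = 3.911e-12 m³/m.

value=3.911e-12 m^3/m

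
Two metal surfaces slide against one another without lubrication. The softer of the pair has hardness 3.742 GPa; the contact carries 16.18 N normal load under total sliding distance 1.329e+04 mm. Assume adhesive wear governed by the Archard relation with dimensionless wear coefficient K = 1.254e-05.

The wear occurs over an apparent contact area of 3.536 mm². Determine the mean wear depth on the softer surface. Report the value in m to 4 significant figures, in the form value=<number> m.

All arithmetic runs at full float precision — intermediates are printed rounded. Rounded just once to 4 significant digits.
Convert: Sliding distance L = 1.329e+04 mm = 13.29 m.
Convert: Hardness H = 3.742 GPa = 3.742e+09 Pa.
Convert: Contact area A = 3.536 mm² = 3.536e-06 m².
SI base units throughout: W = 16.18 N, H = 3.742e+09 Pa, K = 1.254e-05.
Apply Archard: V = K·W·L/H = 1.254e-05 · 16.18 · 13.29 / 3.742e+09 = 7.206e-13 m³.
Wear depth h = V/A = 7.206e-13 / 3.536e-06 = 2.038e-07 m.

value=2.038e-07 m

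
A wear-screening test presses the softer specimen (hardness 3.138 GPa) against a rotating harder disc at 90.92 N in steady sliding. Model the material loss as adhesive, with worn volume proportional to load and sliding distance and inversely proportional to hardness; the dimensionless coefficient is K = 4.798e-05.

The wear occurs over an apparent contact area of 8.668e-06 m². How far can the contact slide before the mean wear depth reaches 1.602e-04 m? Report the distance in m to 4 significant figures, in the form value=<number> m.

Intermediates are shown rounded — each operation carries exact precision, and one last rounding: 4 significant digits.
Convert: Hardness H = 3.138 GPa = 3.138e+09 Pa.
In SI base units, W = 90.92 N, H = 3.138e+09 Pa, K = 4.798e-05.
Allowed volume V_lim = h_lim·A = 1.602e-04 · 8.668e-06 = 1.389e-09 m³.
Sliding life L = V_lim·H/(K·W) = 1.389e-09 · 3.138e+09 / (4.798e-05 · 90.92) = 998.9 m.

value=998.9 m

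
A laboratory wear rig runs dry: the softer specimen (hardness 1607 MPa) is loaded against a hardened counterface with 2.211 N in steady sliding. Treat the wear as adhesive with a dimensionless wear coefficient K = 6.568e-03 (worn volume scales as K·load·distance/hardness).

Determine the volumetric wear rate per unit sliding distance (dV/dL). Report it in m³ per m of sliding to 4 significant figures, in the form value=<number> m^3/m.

value=9.037e-12 m^3/m

Shown intermediates are rounded. Each operation carries full float precision. Rounded just once, at 4 significant digits.
Convert: Hardness H = 1607 MPa = 1.607e+09 Pa.
Collected in SI base units: W = 2.211 N, H = 1.607e+09 Pa, K = 6.568e-03.
Volumetric rate dV/dL = K·W/H (no L dependence): 6.568e-03 · 2.211 / 1.607e+09 = 9.037e-12 m³/m.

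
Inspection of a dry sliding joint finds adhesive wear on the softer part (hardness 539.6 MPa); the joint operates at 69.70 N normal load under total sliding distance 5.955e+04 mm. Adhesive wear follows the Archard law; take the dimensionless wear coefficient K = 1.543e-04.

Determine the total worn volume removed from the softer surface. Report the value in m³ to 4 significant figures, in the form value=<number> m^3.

value=1.187e-09 m^3

Intermediate values are shown rounded; the algebra keeps full float precision. Rounded just once: four significant digits.
Convert: The distance L = 5.955e+04 mm = 59.55 m.
Convert: Hardness H = 539.6 MPa = 5.396e+08 Pa.
SI base units throughout: W = 69.70 N, H = 5.396e+08 Pa, K = 1.543e-04.
Wear volume V = K·W·L/H = 1.543e-04 · 69.70 · 59.55 / 5.396e+08 = 1.187e-09 m³.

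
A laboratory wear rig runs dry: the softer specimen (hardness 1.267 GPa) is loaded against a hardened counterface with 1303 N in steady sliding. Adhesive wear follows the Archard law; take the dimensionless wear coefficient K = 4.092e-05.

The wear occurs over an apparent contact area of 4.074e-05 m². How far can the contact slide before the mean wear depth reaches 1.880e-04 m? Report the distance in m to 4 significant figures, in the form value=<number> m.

Every step carries full float precision; intermediates are printed rounded — one final rounding: 4 significant digits.
Hardness H = 1.267 GPa = 1.267e+09 Pa.
As SI base values: W = 1303 N, H = 1.267e+09 Pa, K = 4.092e-05.
Volume at the limit: V_lim = h_lim·A = 1.880e-04 · 4.074e-05 = 7.659e-09 m³.
Thus life L = V_lim·H/(K·W) = 7.659e-09 · 1.267e+09 / (4.092e-05 · 1303) = 182.0 m.

value=182.0 m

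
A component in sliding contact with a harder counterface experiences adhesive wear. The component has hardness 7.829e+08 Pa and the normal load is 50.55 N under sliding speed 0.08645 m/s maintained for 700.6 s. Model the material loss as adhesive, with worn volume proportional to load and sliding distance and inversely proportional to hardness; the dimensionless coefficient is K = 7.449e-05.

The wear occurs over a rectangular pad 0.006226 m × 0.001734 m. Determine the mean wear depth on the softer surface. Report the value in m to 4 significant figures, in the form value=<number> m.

value=2.698e-05 m

The computation keeps exact precision. Intermediates are displayed rounded, and one final rounding to 4 significant digits.
Convert: Path length L = v·t = 0.08645 m/s × 700.6 s = 60.57 m.
Convert: Contact area A = 0.006226 m × 0.001734 m = 1.080e-05 m².
Expressed in SI base units: W = 50.55 N, H = 7.829e+08 Pa, K = 7.449e-05.
The Archard volume V = K·W·L/H = 7.449e-05 · 50.55 · 60.57 / 7.829e+08 = 2.913e-10 m³.
Average depth h = V/A = 2.913e-10 / 1.080e-05 = 2.698e-05 m.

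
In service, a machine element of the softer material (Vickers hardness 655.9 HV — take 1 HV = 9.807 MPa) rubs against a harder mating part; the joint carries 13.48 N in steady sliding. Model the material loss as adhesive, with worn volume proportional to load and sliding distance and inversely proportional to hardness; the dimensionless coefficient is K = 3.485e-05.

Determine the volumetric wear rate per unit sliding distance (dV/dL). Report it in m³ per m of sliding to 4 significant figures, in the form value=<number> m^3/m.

The intermediates are printed rounded; each operation holds full precision — one last rounding: 4 significant figures.
Hardness H = 655.9 HV × 9.807 MPa/HV = 6432 MPa = 6.432e+09 Pa.
Collected in SI base units: W = 13.48 N, H = 6.432e+09 Pa, K = 3.485e-05.
The wear rate dV/dL = K·W/H (independent of L): 3.485e-05 · 13.48 / 6.432e+09 = 7.303e-14 m³/m.

value=7.303e-14 m^3/m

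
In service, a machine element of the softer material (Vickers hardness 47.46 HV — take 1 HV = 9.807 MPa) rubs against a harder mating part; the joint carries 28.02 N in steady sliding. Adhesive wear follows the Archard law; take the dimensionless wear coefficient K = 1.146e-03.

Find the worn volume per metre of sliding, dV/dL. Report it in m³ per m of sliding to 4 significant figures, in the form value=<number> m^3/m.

All working math maintains full precision — intermediates appear rounded — rounded once at the end, at 4 significant figures.
Hardness H = 47.46 HV × 9.807 MPa/HV = 465.4 MPa = 4.654e+08 Pa.
Expressed in SI base units: W = 28.02 N, H = 4.654e+08 Pa, K = 1.146e-03.
Volumetric rate dV/dL = K·W/H (no L dependence): 1.146e-03 · 28.02 / 4.654e+08 = 6.899e-11 m³/m.

value=6.899e-11 m^3/m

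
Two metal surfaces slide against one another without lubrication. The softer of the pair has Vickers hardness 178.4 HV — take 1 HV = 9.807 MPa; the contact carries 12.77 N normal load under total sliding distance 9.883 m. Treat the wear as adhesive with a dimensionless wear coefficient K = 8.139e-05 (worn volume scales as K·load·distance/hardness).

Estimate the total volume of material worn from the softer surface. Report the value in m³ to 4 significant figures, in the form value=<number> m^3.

Intermediates are printed rounded, and all working math maintains exact precision. Rounded just once, at 4 significant digits.
Hardness H = 178.4 HV × 9.807 MPa/HV = 1750 MPa = 1.750e+09 Pa.
Collected in SI base units: W = 12.77 N, H = 1.750e+09 Pa, K = 8.139e-05.
By Archard's law, V = K·W·L/H = 8.139e-05 · 12.77 · 9.883 / 1.750e+09 = 5.871e-12 m³.

value=5.871e-12 m^3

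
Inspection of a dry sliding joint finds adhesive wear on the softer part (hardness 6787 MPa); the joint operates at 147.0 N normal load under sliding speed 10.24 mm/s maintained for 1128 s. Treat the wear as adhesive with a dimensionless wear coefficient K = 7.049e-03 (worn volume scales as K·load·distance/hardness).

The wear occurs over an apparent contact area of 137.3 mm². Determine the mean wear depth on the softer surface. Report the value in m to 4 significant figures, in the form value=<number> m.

All working math carries exact precision; intermediate values are displayed rounded; rounded once at the end to 4 significant digits.
Sliding speed v = 10.24 mm/s = 0.01024 m/s. The distance L = v·t = 0.01024 m/s × 1128 s = 11.55 m.
Hardness H = 6787 MPa = 6.787e+09 Pa.
Contact area A = 137.3 mm² = 1.373e-04 m².
SI base units throughout: W = 147.0 N, H = 6.787e+09 Pa, K = 7.049e-03.
By Archard's law, V = K·W·L/H = 7.049e-03 · 147.0 · 11.55 / 6.787e+09 = 1.764e-09 m³.
Wear depth h = V/A = 1.764e-09 / 1.373e-04 = 1.284e-05 m.

value=1.284e-05 m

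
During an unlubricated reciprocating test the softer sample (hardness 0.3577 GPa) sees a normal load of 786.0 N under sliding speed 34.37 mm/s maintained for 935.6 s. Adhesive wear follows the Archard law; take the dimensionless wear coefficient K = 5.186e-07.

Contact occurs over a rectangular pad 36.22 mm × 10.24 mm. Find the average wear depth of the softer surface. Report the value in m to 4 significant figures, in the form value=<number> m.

Intermediate values are shown rounded. All arithmetic maintains full precision. Rounded just once to 4 significant figures.
Sliding speed v = 34.37 mm/s = 0.03437 m/s. Sliding distance L = v·t = 0.03437 m/s × 935.6 s = 32.16 m.
Hardness H = 0.3577 GPa = 3.577e+08 Pa.
Pad sides 36.22 mm × 10.24 mm = 0.03622 m × 0.01024 m. Contact area A = 0.03622 m × 0.01024 m = 3.709e-04 m².
Expressed in SI base units: W = 786.0 N, H = 3.577e+08 Pa, K = 5.186e-07.
Wear volume V = K·W·L/H = 5.186e-07 · 786.0 · 32.16 / 3.577e+08 = 3.664e-11 m³.
Mean wear depth h = V/A = 3.664e-11 / 3.709e-04 = 9.880e-08 m.

value=9.880e-08 m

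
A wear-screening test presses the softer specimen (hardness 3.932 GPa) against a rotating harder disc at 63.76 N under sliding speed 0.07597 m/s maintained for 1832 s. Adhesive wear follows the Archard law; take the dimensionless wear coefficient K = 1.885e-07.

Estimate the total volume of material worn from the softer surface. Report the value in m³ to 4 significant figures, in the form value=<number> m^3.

Every step holds full precision. Intermediate values are shown rounded — one final rounding to four significant figures.
Distance covered L = v·t = 0.07597 m/s × 1832 s = 139.2 m.
Hardness H = 3.932 GPa = 3.932e+09 Pa.
Working in SI base units: W = 63.76 N, H = 3.932e+09 Pa, K = 1.885e-07.
The Archard volume V = K·W·L/H = 1.885e-07 · 63.76 · 139.2 / 3.932e+09 = 4.254e-13 m³.

value=4.254e-13 m^3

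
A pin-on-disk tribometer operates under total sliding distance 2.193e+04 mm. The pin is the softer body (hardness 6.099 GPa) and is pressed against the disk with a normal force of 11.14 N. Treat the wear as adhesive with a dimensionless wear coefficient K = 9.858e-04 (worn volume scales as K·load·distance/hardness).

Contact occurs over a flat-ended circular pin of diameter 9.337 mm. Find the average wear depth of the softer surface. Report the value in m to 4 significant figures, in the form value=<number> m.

Intermediates are printed rounded, and the algebra runs at exact precision. Rounded just once to 4 significant digits.
Total distance L = 2.193e+04 mm = 21.93 m.
Hardness H = 6.099 GPa = 6.099e+09 Pa.
Pin diameter d = 9.337 mm = 0.009337 m. Contact area A = π·d²/4 = π·(0.009337 m)²/4 = 6.847e-05 m².
In SI base units, W = 11.14 N, H = 6.099e+09 Pa, K = 9.858e-04.
The Archard volume V = K·W·L/H = 9.858e-04 · 11.14 · 21.93 / 6.099e+09 = 3.949e-11 m³.
Wear depth h = V/A = 3.949e-11 / 6.847e-05 = 5.767e-07 m.

value=5.767e-07 m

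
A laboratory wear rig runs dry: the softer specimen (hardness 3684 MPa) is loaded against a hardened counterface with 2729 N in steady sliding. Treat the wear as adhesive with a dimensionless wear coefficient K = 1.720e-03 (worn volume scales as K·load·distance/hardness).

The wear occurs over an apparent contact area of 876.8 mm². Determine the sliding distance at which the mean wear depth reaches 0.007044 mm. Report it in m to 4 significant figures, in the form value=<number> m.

value=4.847 m

Intermediate values appear rounded, and all working math keeps exact precision. Rounded once at the end to 4 significant figures.
Convert: Hardness H = 3684 MPa = 3.684e+09 Pa.
Convert: Contact area A = 876.8 mm² = 8.768e-04 m².
Convert: Depth limit h_lim = 0.007044 mm = 7.044e-06 m.
SI base units throughout: W = 2729 N, H = 3.684e+09 Pa, K = 1.720e-03.
Limit volume V_lim = h_lim·A = 7.044e-06 · 8.768e-04 = 6.176e-09 m³.
Inverting, life L = V_lim·H/(K·W) = 6.176e-09 · 3.684e+09 / (1.720e-03 · 2729) = 4.847 m.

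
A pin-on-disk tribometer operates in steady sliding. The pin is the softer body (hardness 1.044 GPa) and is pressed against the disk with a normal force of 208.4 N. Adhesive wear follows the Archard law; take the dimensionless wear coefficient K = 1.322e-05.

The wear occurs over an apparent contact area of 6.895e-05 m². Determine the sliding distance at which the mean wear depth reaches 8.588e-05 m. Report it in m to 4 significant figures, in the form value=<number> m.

value=2244 m

Intermediate values are printed rounded — the algebra keeps full precision. Rounded just once to 4 significant digits.
Convert: Hardness H = 1.044 GPa = 1.044e+09 Pa.
Working in SI base units: W = 208.4 N, H = 1.044e+09 Pa, K = 1.322e-05.
Allowed volume V_lim = h_lim·A = 8.588e-05 · 6.895e-05 = 5.921e-09 m³.
So the life L = V_lim·H/(K·W) = 5.921e-09 · 1.044e+09 / (1.322e-05 · 208.4) = 2244 m.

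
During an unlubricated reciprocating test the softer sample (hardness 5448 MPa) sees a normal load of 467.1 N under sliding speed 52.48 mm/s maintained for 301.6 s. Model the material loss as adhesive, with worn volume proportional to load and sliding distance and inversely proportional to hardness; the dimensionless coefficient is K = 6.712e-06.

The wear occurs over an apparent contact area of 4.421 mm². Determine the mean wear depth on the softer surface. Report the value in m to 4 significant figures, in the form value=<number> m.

value=2.060e-06 m

Intermediate values are displayed rounded. The computation maintains full precision — a lone final rounding to four significant digits.
Convert: Sliding speed v = 52.48 mm/s = 0.05248 m/s. Total distance L = v·t = 0.05248 m/s × 301.6 s = 15.83 m.
Convert: Hardness H = 5448 MPa = 5.448e+09 Pa.
Convert: Contact area A = 4.421 mm² = 4.421e-06 m².
Collected in SI base units: W = 467.1 N, H = 5.448e+09 Pa, K = 6.712e-06.
Archard volume V = K·W·L/H = 6.712e-06 · 467.1 · 15.83 / 5.448e+09 = 9.109e-12 m³.
Depth h = V/A = 9.109e-12 / 4.421e-06 = 2.060e-06 m.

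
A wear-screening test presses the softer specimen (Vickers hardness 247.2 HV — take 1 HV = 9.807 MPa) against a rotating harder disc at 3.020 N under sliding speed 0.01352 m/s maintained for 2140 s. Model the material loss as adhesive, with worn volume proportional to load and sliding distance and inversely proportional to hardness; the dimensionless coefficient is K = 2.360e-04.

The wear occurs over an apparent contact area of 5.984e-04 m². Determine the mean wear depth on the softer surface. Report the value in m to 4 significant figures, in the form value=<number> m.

Intermediates are printed rounded. Every step holds full float precision; rounded once at the end to 4 significant figures.
Distance L = v·t = 0.01352 m/s × 2140 s = 28.93 m.
Hardness H = 247.2 HV × 9.807 MPa/HV = 2424 MPa = 2.424e+09 Pa.
SI base units throughout: W = 3.020 N, H = 2.424e+09 Pa, K = 2.360e-04.
Archard volume V = K·W·L/H = 2.360e-04 · 3.020 · 28.93 / 2.424e+09 = 8.506e-12 m³.
Depth h = V/A = 8.506e-12 / 5.984e-04 = 1.421e-08 m.

value=1.421e-08 m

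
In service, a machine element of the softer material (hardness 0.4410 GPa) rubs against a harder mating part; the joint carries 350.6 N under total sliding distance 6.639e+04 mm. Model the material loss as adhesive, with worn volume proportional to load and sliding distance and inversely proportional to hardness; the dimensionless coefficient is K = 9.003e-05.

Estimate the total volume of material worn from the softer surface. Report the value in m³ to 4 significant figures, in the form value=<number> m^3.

All working math keeps exact precision — intermediates are shown rounded — rounded just once to 4 significant digits.
Convert: Distance covered L = 6.639e+04 mm = 66.39 m.
Convert: Hardness H = 0.4410 GPa = 4.410e+08 Pa.
In SI base units: W = 350.6 N, H = 4.410e+08 Pa, K = 9.003e-05.
By Archard's law, V = K·W·L/H = 9.003e-05 · 350.6 · 66.39 / 4.410e+08 = 4.752e-09 m³.

value=4.752e-09 m^3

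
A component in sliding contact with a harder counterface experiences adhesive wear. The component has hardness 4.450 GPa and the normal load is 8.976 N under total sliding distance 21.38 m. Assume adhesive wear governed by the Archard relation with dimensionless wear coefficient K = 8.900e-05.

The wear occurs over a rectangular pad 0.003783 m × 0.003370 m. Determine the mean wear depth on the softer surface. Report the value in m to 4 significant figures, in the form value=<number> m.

value=3.011e-07 m

Intermediates are displayed rounded; each operation maintains full precision. Rounded once at the end: four significant digits.
Convert: Hardness H = 4.450 GPa = 4.450e+09 Pa.
Convert: Contact area A = 0.003783 m × 0.003370 m = 1.275e-05 m².
In SI base units, W = 8.976 N, H = 4.450e+09 Pa, K = 8.900e-05.
By Archard's law, V = K·W·L/H = 8.900e-05 · 8.976 · 21.38 / 4.450e+09 = 3.838e-12 m³.
Mean depth h = V/A = 3.838e-12 / 1.275e-05 = 3.011e-07 m.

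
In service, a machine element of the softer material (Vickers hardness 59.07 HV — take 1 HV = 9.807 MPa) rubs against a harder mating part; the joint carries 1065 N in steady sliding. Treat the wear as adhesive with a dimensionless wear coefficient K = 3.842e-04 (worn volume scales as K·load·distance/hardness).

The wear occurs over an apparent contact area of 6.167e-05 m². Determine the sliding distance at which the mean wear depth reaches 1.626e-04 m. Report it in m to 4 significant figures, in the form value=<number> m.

value=14.20 m

All arithmetic runs at full float precision; intermediates are displayed rounded. Rounded just once: four significant digits.
Convert: Hardness H = 59.07 HV × 9.807 MPa/HV = 579.3 MPa = 5.793e+08 Pa.
In SI base units: W = 1065 N, H = 5.793e+08 Pa, K = 3.842e-04.
Allowed volume V_lim = h_lim·A = 1.626e-04 · 6.167e-05 = 1.003e-08 m³.
So the life L = V_lim·H/(K·W) = 1.003e-08 · 5.793e+08 / (3.842e-04 · 1065) = 14.20 m.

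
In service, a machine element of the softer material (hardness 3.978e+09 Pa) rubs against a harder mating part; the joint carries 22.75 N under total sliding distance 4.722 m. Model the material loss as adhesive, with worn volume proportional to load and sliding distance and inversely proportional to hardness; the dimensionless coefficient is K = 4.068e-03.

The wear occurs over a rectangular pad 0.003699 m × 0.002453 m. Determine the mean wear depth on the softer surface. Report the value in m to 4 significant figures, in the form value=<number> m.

value=1.211e-05 m

The intermediates are printed rounded — the computation runs at full precision; one last rounding to four significant figures.
Convert: Contact area A = 0.003699 m × 0.002453 m = 9.074e-06 m².
Working in SI base units: W = 22.75 N, H = 3.978e+09 Pa, K = 4.068e-03.
Wear volume V = K·W·L/H = 4.068e-03 · 22.75 · 4.722 / 3.978e+09 = 1.099e-10 m³.
Mean wear depth h = V/A = 1.099e-10 / 9.074e-06 = 1.211e-05 m.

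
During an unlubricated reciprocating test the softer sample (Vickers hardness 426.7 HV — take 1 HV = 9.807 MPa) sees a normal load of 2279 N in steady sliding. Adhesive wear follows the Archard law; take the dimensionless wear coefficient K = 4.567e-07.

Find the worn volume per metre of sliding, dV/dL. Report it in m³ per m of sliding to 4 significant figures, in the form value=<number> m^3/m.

Intermediates are printed rounded; the algebra maintains full precision. Rounded once at the end: four significant figures.
Convert: Hardness H = 426.7 HV × 9.807 MPa/HV = 4185 MPa = 4.185e+09 Pa.
Restated in SI base units: W = 2279 N, H = 4.185e+09 Pa, K = 4.567e-07.
Wear rate dV/dL = K·W/H, so: 4.567e-07 · 2279 / 4.185e+09 = 2.487e-13 m³/m.

value=2.487e-13 m^3/m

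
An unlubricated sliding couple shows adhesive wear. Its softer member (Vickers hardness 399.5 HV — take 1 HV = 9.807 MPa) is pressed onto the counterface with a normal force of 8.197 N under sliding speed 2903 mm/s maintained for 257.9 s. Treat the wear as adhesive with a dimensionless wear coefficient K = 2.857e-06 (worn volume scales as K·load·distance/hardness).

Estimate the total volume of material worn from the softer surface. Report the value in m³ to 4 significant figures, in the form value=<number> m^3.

Every step runs at full float precision; the intermediates are printed rounded — a lone final rounding: four significant figures.
Sliding speed v = 2903 mm/s = 2.903 m/s. Distance L = v·t = 2.903 m/s × 257.9 s = 748.7 m.
Hardness H = 399.5 HV × 9.807 MPa/HV = 3918 MPa = 3.918e+09 Pa.
Working in SI base units: W = 8.197 N, H = 3.918e+09 Pa, K = 2.857e-06.
Wear volume V = K·W·L/H = 2.857e-06 · 8.197 · 748.7 / 3.918e+09 = 4.475e-12 m³.

value=4.475e-12 m^3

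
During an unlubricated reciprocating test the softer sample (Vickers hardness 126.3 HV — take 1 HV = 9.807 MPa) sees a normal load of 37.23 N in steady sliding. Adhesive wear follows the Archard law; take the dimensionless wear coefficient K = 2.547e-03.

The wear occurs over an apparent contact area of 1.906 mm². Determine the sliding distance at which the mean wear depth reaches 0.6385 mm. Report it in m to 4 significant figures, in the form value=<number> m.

Intermediates are displayed rounded. The computation holds exact precision — rounded once at the end, at four significant figures.
Convert: Hardness H = 126.3 HV × 9.807 MPa/HV = 1239 MPa = 1.239e+09 Pa.
Convert: Contact area A = 1.906 mm² = 1.906e-06 m².
Convert: Depth limit h_lim = 0.6385 mm = 6.385e-04 m.
In SI base units, W = 37.23 N, H = 1.239e+09 Pa, K = 2.547e-03.
Wearable volume V_lim = h_lim·A = 6.385e-04 · 1.906e-06 = 1.217e-09 m³.
Thus life L = V_lim·H/(K·W) = 1.217e-09 · 1.239e+09 / (2.547e-03 · 37.23) = 15.90 m.

value=15.90 m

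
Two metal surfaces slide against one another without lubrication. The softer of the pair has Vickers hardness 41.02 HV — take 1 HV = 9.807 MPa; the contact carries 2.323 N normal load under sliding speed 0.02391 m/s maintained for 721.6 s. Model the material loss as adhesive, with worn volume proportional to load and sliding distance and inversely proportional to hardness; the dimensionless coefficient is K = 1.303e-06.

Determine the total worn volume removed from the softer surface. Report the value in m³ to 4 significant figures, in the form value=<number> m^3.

Printed values are rounded — every step holds exact precision. Rounded just once to 4 significant digits.
Sliding distance L = v·t = 0.02391 m/s × 721.6 s = 17.25 m.
Hardness H = 41.02 HV × 9.807 MPa/HV = 402.3 MPa = 4.023e+08 Pa.
In SI base units: W = 2.323 N, H = 4.023e+08 Pa, K = 1.303e-06.
The Archard volume V = K·W·L/H = 1.303e-06 · 2.323 · 17.25 / 4.023e+08 = 1.298e-13 m³.

value=1.298e-13 m^3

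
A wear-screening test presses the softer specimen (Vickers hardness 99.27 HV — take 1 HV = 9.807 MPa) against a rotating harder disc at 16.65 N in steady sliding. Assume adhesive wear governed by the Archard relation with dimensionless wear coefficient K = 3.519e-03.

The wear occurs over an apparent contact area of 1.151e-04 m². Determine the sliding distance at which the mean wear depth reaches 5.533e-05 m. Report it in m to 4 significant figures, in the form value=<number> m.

All working math maintains full float precision, and intermediate values are printed rounded — rounded once at the end, at 4 significant digits.
Hardness H = 99.27 HV × 9.807 MPa/HV = 973.5 MPa = 9.735e+08 Pa.
SI base units throughout: W = 16.65 N, H = 9.735e+08 Pa, K = 3.519e-03.
At the depth limit, V_lim = h_lim·A = 5.533e-05 · 1.151e-04 = 6.368e-09 m³.
Thus life L = V_lim·H/(K·W) = 6.368e-09 · 9.735e+08 / (3.519e-03 · 16.65) = 105.8 m.

value=105.8 m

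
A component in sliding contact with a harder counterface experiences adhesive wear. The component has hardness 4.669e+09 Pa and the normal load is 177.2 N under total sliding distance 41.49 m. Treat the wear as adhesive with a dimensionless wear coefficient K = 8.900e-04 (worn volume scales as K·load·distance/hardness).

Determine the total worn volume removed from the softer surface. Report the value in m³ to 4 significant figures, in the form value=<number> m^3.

value=1.401e-09 m^3

Intermediate values are shown rounded — the algebra keeps exact precision; rounded just once, at 4 significant digits.
Collected in SI base units: W = 177.2 N, H = 4.669e+09 Pa, K = 8.900e-04.
Wear volume V = K·W·L/H = 8.900e-04 · 177.2 · 41.49 / 4.669e+09 = 1.401e-09 m³.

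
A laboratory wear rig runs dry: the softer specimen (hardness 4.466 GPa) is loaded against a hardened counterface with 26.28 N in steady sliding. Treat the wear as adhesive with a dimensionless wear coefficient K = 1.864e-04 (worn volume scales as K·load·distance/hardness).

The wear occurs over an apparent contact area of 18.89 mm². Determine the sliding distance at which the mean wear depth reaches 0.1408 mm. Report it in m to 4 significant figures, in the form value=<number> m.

value=2425 m

Displayed values are rounded; the algebra keeps full float precision. Rounded just once to 4 significant figures.
Hardness H = 4.466 GPa = 4.466e+09 Pa.
Contact area A = 18.89 mm² = 1.889e-05 m².
Depth limit h_lim = 0.1408 mm = 1.408e-04 m.
Collected in SI base units: W = 26.28 N, H = 4.466e+09 Pa, K = 1.864e-04.
Volume at the limit: V_lim = h_lim·A = 1.408e-04 · 1.889e-05 = 2.660e-09 m³.
Sliding life L = V_lim·H/(K·W) = 2.660e-09 · 4.466e+09 / (1.864e-04 · 26.28) = 2425 m.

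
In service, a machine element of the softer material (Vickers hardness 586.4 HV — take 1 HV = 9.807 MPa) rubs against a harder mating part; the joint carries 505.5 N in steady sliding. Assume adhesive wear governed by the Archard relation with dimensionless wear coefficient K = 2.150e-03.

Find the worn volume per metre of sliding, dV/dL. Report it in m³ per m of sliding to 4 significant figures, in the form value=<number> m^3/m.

Quoted intermediates are rounded; all arithmetic carries exact precision, and one last rounding, at 4 significant digits.
Hardness H = 586.4 HV × 9.807 MPa/HV = 5751 MPa = 5.751e+09 Pa.
Restated in SI base units: W = 505.5 N, H = 5.751e+09 Pa, K = 2.150e-03.
Wear rate dV/dL = K·W/H, per unit distance: 2.150e-03 · 505.5 / 5.751e+09 = 1.890e-10 m³/m.

value=1.890e-10 m^3/m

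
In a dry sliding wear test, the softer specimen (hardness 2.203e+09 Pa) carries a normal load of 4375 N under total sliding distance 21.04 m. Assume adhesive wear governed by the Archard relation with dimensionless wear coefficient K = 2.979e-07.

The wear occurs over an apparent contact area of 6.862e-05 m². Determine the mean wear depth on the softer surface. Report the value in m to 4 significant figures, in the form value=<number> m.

The algebra carries full precision — the intermediates are printed rounded. Rounded once at the end, at four significant figures.
In SI base units, W = 4375 N, H = 2.203e+09 Pa, K = 2.979e-07.
Apply Archard: V = K·W·L/H = 2.979e-07 · 4375 · 21.04 / 2.203e+09 = 1.245e-11 m³.
Average depth h = V/A = 1.245e-11 / 6.862e-05 = 1.814e-07 m.

value=1.814e-07 m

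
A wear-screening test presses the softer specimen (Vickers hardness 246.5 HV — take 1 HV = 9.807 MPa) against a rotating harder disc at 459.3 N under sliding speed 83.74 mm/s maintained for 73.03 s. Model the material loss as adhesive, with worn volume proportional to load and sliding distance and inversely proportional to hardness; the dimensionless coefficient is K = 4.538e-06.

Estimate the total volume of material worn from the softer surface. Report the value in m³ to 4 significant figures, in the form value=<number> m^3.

value=5.273e-12 m^3

Printed values are rounded; every step carries exact precision — a lone final rounding: four significant digits.
Convert: Sliding speed v = 83.74 mm/s = 0.08374 m/s. Path length L = v·t = 0.08374 m/s × 73.03 s = 6.116 m.
Convert: Hardness H = 246.5 HV × 9.807 MPa/HV = 2417 MPa = 2.417e+09 Pa.
Collected in SI base units: W = 459.3 N, H = 2.417e+09 Pa, K = 4.538e-06.
Wear volume V = K·W·L/H = 4.538e-06 · 459.3 · 6.116 / 2.417e+09 = 5.273e-12 m³.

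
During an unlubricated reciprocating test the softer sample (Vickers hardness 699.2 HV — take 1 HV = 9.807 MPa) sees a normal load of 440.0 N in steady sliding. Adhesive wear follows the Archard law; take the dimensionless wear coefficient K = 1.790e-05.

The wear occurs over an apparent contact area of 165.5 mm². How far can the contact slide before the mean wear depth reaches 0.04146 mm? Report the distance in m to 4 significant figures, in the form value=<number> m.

Every step keeps full precision — intermediate values are shown rounded. Rounded once at the end: four significant digits.
Hardness H = 699.2 HV × 9.807 MPa/HV = 6857 MPa = 6.857e+09 Pa.
Contact area A = 165.5 mm² = 1.655e-04 m².
Depth limit h_lim = 0.04146 mm = 4.146e-05 m.
Restated in SI base units: W = 440.0 N, H = 6.857e+09 Pa, K = 1.790e-05.
Wearable volume V_lim = h_lim·A = 4.146e-05 · 1.655e-04 = 6.862e-09 m³.
Sliding life L = V_lim·H/(K·W) = 6.862e-09 · 6.857e+09 / (1.790e-05 · 440.0) = 5974 m.

value=5974 m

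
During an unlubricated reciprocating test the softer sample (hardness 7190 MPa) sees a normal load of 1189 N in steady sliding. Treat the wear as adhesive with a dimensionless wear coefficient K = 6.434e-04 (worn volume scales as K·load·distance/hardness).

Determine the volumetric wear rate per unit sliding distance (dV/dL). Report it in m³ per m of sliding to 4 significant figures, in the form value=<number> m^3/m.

The computation keeps full precision, and displayed values are rounded, and a lone final rounding to four significant digits.
Hardness H = 7190 MPa = 7.190e+09 Pa.
SI base units throughout: W = 1189 N, H = 7.190e+09 Pa, K = 6.434e-04.
Volumetric rate dV/dL = K·W/H (independent of L): 6.434e-04 · 1189 / 7.190e+09 = 1.064e-10 m³/m.

value=1.064e-10 m^3/m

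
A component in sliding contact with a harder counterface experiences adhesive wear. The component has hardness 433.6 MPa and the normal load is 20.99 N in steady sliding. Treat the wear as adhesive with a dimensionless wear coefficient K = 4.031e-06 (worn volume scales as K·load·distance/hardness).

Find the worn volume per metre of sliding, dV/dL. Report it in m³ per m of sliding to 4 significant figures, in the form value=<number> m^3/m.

Every step keeps full precision. Quoted intermediates are rounded. Rounded just once to four significant figures.
Hardness H = 433.6 MPa = 4.336e+08 Pa.
Restated in SI base units: W = 20.99 N, H = 4.336e+08 Pa, K = 4.031e-06.
Volumetric rate dV/dL = K·W/H (no L dependence): 4.031e-06 · 20.99 / 4.336e+08 = 1.951e-13 m³/m.

value=1.951e-13 m^3/m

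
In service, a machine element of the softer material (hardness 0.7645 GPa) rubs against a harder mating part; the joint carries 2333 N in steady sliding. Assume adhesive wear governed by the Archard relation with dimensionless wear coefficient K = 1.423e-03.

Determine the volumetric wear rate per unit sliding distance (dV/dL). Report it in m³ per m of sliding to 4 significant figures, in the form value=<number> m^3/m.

value=4.343e-09 m^3/m

Quoted intermediates are rounded — each operation runs at full precision, and one final rounding, at 4 significant digits.
Convert: Hardness H = 0.7645 GPa = 7.645e+08 Pa.
Collected in SI base units: W = 2333 N, H = 7.645e+08 Pa, K = 1.423e-03.
The wear rate dV/dL = K·W/H — distance-free: 1.423e-03 · 2333 / 7.645e+08 = 4.343e-09 m³/m.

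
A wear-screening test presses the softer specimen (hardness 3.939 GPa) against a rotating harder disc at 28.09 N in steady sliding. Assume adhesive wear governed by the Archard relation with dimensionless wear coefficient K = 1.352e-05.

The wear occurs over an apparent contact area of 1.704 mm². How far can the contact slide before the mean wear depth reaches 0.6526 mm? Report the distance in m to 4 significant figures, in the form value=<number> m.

Intermediate values are shown rounded. All arithmetic holds exact precision. Rounded once at the end to 4 significant digits.
Hardness H = 3.939 GPa = 3.939e+09 Pa.
Contact area A = 1.704 mm² = 1.704e-06 m².
Depth limit h_lim = 0.6526 mm = 6.526e-04 m.
Working in SI base units: W = 28.09 N, H = 3.939e+09 Pa, K = 1.352e-05.
Allowed volume V_lim = h_lim·A = 6.526e-04 · 1.704e-06 = 1.112e-09 m³.
Inverting, life L = V_lim·H/(K·W) = 1.112e-09 · 3.939e+09 / (1.352e-05 · 28.09) = 1.153e+04 m.

value=1.153e+04 m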